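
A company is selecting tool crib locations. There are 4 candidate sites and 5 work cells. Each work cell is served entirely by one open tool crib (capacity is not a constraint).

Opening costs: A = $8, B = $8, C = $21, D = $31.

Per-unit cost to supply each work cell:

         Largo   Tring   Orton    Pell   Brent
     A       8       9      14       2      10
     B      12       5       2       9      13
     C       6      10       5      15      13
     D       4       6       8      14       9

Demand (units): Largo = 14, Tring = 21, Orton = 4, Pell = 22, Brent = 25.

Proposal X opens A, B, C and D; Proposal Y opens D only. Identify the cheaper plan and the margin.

Proposal X is cheaper by 272.

Proposal X: {A, B, C, D}: Largo→D 4·14=56, Tring→B 5·21=105, Orton→B 2·4=8, Pell→A 2·22=44, Brent→D 9·25=225. Service 438; fixed 68; total 506.
Proposal Y: {D}: Largo→D 4·14=56, Tring→D 6·21=126, Orton→D 8·4=32, Pell→D 14·22=308, Brent→D 9·25=225. Service 747; fixed 31; total 778.
Difference: |506 − 778| = 272.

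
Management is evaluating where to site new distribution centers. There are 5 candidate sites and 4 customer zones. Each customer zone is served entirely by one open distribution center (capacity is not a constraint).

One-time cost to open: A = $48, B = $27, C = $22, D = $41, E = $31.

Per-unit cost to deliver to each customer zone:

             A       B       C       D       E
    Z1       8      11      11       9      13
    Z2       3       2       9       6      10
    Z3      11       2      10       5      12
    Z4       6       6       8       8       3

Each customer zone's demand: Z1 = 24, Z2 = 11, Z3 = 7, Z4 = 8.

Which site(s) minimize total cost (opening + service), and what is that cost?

For any fixed open set, each customer zone goes to its cheapest open site; total = fixed + service.
{A, B}: Z1→A 8·24=192, Z2→B 2·11=22, Z3→B 2·7=14, Z4→A 6·8=48. Service 276; fixed 75; total 351.
{A, B, E}: Z1→A 8·24=192, Z2→B 2·11=22, Z3→B 2·7=14, Z4→E 3·8=24. Service 252; fixed 106; total 358.
{B, D}: service 300 + fixed 68 = 368
{A, B, C, D, E}: service 252 + fixed 169 = 421
No other subset beats 351.

Open A and B; minimum total cost 351.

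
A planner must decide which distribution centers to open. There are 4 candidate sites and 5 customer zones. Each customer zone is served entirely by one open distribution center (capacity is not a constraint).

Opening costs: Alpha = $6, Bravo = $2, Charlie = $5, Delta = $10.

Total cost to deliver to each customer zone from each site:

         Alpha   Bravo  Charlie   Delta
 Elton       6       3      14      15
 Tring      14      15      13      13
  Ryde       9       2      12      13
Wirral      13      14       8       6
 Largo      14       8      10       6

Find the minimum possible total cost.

For any fixed open set, each customer zone goes to its cheapest open site; total = fixed + service.
{Bravo, Charlie}: Elton→Bravo 3, Tring→Charlie 13, Ryde→Bravo 2, Wirral→Charlie 8, Largo→Bravo 8. Service 34; fixed 7; total 41.
{Bravo, Delta}: Elton→Bravo 3, Tring→Delta 13, Ryde→Bravo 2, Wirral→Delta 6, Largo→Delta 6. Service 30; fixed 12; total 42.
{Bravo}: service 42 + fixed 2 = 44
{Alpha, Bravo, Charlie, Delta}: service 30 + fixed 23 = 53
(All 15 nonempty subsets were checked; Bravo and Charlie is lowest.)

Minimum total cost: 41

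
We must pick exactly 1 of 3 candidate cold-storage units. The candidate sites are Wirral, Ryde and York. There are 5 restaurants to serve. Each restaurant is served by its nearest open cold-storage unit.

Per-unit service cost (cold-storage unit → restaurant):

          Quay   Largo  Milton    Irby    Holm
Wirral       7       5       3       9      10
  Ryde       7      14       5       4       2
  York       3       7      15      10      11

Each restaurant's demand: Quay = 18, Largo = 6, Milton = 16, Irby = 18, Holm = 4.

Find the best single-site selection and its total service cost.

Choose Ryde only; total service cost 370.

With exactly 1 open, each restaurant uses its cheapest among the chosen.
{Ryde}: Quay→Ryde 7·18=126, Largo→Ryde 14·6=84, Milton→Ryde 5·16=80, Irby→Ryde 4·18=72, Holm→Ryde 2·4=8. Service cost 370.
{Wirral}: service cost 406
{York}: service cost 560
Among all 3 size-1 choices, {Ryde} is lowest.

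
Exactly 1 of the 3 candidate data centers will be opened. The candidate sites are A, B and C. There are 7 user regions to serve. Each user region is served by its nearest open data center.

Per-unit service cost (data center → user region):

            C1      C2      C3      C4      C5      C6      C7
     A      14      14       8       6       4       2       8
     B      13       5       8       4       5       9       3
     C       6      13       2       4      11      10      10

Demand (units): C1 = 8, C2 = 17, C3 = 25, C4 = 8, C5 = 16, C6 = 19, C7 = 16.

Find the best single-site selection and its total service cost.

With exactly 1 open, each user region uses its cheapest among the chosen.
{B}: C1→B 13·8=104, C2→B 5·17=85, C3→B 8·25=200, C4→B 4·8=32, C5→B 5·16=80, C6→B 9·19=171, C7→B 3·16=48. Service cost 720.
{A}: service cost 828
{C}: service cost 877
Among all 3 size-1 choices, {B} is lowest.

Choose B only; total service cost 720.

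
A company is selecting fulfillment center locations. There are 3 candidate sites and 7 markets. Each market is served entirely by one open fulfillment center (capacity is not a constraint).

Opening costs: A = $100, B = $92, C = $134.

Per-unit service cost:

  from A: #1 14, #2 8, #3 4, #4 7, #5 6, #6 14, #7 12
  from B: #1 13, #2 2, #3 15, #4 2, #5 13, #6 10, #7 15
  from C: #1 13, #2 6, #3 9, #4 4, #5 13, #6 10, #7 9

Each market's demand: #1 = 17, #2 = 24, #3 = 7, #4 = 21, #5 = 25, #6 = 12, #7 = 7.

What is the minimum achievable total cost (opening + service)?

Minimum total cost: 885

For any fixed open set, each market goes to its cheapest open site; total = fixed + service.
{A, B}: #1→B 13·17=221, #2→B 2·24=48, #3→A 4·7=28, #4→B 2·21=42, #5→A 6·25=150, #6→B 10·12=120, #7→A 12·7=84. Service 693; fixed 192; total 885.
{A, B, C}: #1→B 13·17=221, #2→B 2·24=48, #3→A 4·7=28, #4→B 2·21=42, #5→A 6·25=150, #6→B 10·12=120, #7→C 9·7=63. Service 672; fixed 326; total 998.
{A, C}: #1→C 13·17=221, #2→C 6·24=144, #3→A 4·7=28, #4→C 4·21=84, #5→A 6·25=150, #6→C 10·12=120, #7→C 9·7=63. Service 810; fixed 234; total 1044.
{B}: #1→B 13·17=221, #2→B 2·24=48, #3→B 15·7=105, #4→B 2·21=42, #5→B 13·25=325, #6→B 10·12=120, #7→B 15·7=105. Service 966; fixed 92; total 1058.
No other subset beats 885.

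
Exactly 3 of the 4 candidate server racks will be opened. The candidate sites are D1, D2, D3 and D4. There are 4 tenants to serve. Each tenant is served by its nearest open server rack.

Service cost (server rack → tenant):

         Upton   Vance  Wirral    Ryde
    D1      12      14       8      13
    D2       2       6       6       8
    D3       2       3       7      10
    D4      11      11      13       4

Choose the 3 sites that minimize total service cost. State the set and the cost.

Choose D2, D3 and D4; total service cost 15.

With exactly 3 open, each tenant uses its cheapest among the chosen.
{D2, D3, D4}: Upton→D2 2, Vance→D3 3, Wirral→D2 6, Ryde→D4 4. Service cost 15.
{D1, D3, D4}: service cost 16
{D1, D2, D4}: service cost 18
Among all 4 size-3 choices, {D2, D3, D4} is lowest.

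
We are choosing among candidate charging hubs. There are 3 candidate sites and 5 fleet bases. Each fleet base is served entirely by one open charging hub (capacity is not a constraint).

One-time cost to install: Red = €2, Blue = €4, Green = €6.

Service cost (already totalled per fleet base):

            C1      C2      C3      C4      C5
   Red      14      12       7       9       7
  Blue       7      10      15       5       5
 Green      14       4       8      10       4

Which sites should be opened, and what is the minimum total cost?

Open Blue and Green; minimum total cost 38.

For any fixed open set, each fleet base goes to its cheapest open site; total = fixed + service.
{Blue, Green}: C1→Blue 7, C2→Green 4, C3→Green 8, C4→Blue 5, C5→Green 4. Service 28; fixed 10; total 38.
{Red, Blue, Green}: service 27 + fixed 12 = 39
{Red, Blue}: service 34 + fixed 6 = 40
{Red}: service 49 + fixed 2 = 51
No other subset beats 38.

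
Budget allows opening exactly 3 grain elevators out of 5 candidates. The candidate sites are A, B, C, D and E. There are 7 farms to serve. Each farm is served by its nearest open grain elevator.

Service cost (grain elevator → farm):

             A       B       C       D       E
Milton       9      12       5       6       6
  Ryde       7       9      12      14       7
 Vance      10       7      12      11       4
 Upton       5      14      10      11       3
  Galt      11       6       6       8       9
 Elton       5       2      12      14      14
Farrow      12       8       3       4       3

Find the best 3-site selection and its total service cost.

Choose B, C and E; total service cost 30.

With exactly 3 open, each farm uses its cheapest among the chosen.
{B, C, E}: Milton→C 5, Ryde→E 7, Vance→E 4, Upton→E 3, Galt→B 6, Elton→B 2, Farrow→C 3. Service cost 30.
{A, B, E}: service cost 31
{B, D, E}: service cost 31
Among all 10 size-3 choices, {B, C, E} is lowest.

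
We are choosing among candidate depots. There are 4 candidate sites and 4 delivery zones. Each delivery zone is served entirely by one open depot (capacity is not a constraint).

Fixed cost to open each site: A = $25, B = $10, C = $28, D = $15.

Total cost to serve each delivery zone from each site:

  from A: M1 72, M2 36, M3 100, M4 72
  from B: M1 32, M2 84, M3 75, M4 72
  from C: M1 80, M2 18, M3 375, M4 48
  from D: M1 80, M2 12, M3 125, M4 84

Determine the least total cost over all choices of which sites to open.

For any fixed open set, each delivery zone goes to its cheapest open site; total = fixed + service.
{B, C}: M1→B 32, M2→C 18, M3→B 75, M4→C 48. Service 173; fixed 38; total 211.
{B, D}: M1→B 32, M2→D 12, M3→B 75, M4→B 72. Service 191; fixed 25; total 216.
{B, C, D}: M1→B 32, M2→D 12, M3→B 75, M4→C 48. Service 167; fixed 53; total 220.
{A, B, C, D}: service 167 + fixed 78 = 245
No other subset beats 211.

Minimum total cost: 211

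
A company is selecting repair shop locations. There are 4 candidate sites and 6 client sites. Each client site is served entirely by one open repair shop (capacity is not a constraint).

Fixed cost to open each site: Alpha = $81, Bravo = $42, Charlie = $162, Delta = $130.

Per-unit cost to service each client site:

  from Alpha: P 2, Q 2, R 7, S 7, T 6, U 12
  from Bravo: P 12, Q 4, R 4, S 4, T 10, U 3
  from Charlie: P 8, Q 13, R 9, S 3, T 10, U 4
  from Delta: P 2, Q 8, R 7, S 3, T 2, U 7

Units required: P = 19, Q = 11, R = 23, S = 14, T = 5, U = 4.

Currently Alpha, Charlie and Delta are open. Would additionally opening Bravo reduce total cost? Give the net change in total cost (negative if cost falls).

Yes — net change −31 (cost falls by 31).

Current service cost with {Alpha, Charlie, Delta}: 289.
Adding Bravo: each client site re-picks its cheapest; new service cost 216, saving 73.
Extra fixed cost: 42. Net change = 42 − 73 = -31.
(Totals: 662 → 631.)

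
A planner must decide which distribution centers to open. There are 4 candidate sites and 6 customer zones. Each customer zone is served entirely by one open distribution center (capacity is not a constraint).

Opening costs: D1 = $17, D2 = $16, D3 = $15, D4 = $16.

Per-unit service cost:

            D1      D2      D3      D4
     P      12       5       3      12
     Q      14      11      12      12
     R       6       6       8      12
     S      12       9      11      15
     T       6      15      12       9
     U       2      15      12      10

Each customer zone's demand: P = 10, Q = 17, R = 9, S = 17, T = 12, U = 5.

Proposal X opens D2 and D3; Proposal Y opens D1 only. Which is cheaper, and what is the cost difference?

Proposal X: {D2, D3}: P→D3 3·10=30, Q→D2 11·17=187, R→D2 6·9=54, S→D2 9·17=153, T→D3 12·12=144, U→D3 12·5=60. Service 628; fixed 31; total 659.
Proposal Y: {D1}: P→D1 12·10=120, Q→D1 14·17=238, R→D1 6·9=54, S→D1 12·17=204, T→D1 6·12=72, U→D1 2·5=10. Service 698; fixed 17; total 715.
Difference: |659 − 715| = 56.

Proposal X is cheaper by 56.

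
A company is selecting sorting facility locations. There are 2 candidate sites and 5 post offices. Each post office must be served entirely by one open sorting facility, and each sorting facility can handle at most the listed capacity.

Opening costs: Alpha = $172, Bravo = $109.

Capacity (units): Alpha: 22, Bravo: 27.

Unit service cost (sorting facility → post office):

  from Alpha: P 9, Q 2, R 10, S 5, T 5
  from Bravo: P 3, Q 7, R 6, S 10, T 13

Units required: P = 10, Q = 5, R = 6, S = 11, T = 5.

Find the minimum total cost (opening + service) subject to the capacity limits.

Minimum total cost: 437

Open {Alpha, Bravo}: P→Bravo 3·10=30, Q→Alpha 2·5=10, R→Bravo 6·6=36, S→Alpha 5·11=55, T→Alpha 5·5=25.
Loads: Alpha carries 21/22, Bravo carries 16/27. Service 156; fixed 281; total 437.
Next best feasible plan costs 462.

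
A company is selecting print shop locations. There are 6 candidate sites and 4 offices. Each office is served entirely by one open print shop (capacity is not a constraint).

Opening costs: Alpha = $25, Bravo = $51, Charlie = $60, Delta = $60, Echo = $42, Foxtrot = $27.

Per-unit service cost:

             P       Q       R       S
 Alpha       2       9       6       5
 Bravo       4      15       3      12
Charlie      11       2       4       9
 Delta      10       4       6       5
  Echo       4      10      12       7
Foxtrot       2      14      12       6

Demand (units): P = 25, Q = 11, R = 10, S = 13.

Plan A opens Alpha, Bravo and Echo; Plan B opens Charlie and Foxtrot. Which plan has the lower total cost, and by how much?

Plan B is cheaper by 85.

Plan A: {Alpha, Bravo, Echo}: P→Alpha 2·25=50, Q→Alpha 9·11=99, R→Bravo 3·10=30, S→Alpha 5·13=65. Service 244; fixed 118; total 362.
Plan B: {Charlie, Foxtrot}: P→Foxtrot 2·25=50, Q→Charlie 2·11=22, R→Charlie 4·10=40, S→Foxtrot 6·13=78. Service 190; fixed 87; total 277.
Difference: |362 − 277| = 85.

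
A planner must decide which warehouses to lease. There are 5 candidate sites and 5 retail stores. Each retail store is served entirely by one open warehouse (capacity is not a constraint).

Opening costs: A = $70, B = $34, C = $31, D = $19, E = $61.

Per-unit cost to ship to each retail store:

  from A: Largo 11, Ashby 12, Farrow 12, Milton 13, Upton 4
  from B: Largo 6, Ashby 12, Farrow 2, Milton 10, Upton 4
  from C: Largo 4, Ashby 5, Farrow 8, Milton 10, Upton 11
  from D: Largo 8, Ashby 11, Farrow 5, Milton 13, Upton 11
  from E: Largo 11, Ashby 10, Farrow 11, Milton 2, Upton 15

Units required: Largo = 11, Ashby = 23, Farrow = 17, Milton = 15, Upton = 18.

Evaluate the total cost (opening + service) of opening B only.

Total cost: 632

Each retail store is assigned to its cheapest site among the open ones.
{B}: Largo→B 6·11=66, Ashby→B 12·23=276, Farrow→B 2·17=34, Milton→B 10·15=150, Upton→B 4·18=72. Service 598; fixed 34; total 632.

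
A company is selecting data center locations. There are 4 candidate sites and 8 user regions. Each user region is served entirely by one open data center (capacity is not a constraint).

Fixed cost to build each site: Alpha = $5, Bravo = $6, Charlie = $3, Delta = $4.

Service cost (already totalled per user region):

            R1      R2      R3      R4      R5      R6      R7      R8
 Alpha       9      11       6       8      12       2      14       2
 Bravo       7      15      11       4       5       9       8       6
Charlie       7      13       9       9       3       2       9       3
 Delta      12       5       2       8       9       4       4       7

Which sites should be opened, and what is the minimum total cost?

For any fixed open set, each user region goes to its cheapest open site; total = fixed + service.
{Charlie, Delta}: R1→Charlie 7, R2→Delta 5, R3→Delta 2, R4→Delta 8, R5→Charlie 3, R6→Charlie 2, R7→Delta 4, R8→Charlie 3. Service 34; fixed 7; total 41.
{Bravo, Charlie, Delta}: R1→Bravo 7, R2→Delta 5, R3→Delta 2, R4→Bravo 4, R5→Charlie 3, R6→Charlie 2, R7→Delta 4, R8→Charlie 3. Service 30; fixed 13; total 43.
{Alpha, Charlie, Delta}: R1→Charlie 7, R2→Delta 5, R3→Delta 2, R4→Alpha 8, R5→Charlie 3, R6→Alpha 2, R7→Delta 4, R8→Alpha 2. Service 33; fixed 12; total 45.
{Alpha, Bravo, Charlie, Delta}: service 29 + fixed 18 = 47
(All 15 nonempty subsets were checked; Charlie and Delta is lowest.)

Open Charlie and Delta; minimum total cost 41.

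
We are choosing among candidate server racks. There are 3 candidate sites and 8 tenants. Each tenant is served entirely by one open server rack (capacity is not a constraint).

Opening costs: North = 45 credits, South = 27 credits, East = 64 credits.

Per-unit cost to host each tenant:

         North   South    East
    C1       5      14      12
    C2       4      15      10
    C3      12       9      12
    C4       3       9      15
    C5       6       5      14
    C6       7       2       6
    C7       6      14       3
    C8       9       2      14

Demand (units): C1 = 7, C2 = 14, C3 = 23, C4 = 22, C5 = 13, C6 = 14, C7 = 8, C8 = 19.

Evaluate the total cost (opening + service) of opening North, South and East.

Each tenant is assigned to its cheapest site among the open ones.
{North, South, East}: C1→North 5·7=35, C2→North 4·14=56, C3→South 9·23=207, C4→North 3·22=66, C5→South 5·13=65, C6→South 2·14=28, C7→East 3·8=24, C8→South 2·19=38. Service 519; fixed 136; total 655.

Total cost: 655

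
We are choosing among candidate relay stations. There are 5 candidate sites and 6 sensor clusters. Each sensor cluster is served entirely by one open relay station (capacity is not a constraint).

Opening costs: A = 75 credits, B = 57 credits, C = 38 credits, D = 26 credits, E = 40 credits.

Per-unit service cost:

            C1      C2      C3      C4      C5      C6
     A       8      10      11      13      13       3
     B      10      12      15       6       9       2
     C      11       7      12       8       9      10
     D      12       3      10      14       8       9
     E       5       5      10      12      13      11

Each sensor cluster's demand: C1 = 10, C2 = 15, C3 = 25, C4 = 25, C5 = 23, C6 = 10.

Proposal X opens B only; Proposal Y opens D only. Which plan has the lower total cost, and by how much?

Proposal X: {B}: C1→B 10·10=100, C2→B 12·15=180, C3→B 15·25=375, C4→B 6·25=150, C5→B 9·23=207, C6→B 2·10=20. Service 1032; fixed 57; total 1089.
Proposal Y: {D}: C1→D 12·10=120, C2→D 3·15=45, C3→D 10·25=250, C4→D 14·25=350, C5→D 8·23=184, C6→D 9·10=90. Service 1039; fixed 26; total 1065.
Difference: |1089 − 1065| = 24.

Proposal Y is cheaper by 24.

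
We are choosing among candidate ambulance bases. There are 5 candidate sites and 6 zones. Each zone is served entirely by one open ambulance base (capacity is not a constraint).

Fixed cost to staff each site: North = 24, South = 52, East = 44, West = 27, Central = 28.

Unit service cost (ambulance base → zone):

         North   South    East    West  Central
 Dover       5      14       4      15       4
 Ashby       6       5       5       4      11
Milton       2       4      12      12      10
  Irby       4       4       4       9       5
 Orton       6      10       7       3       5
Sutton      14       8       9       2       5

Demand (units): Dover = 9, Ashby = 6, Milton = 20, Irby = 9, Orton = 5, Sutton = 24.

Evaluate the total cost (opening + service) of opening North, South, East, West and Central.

Each zone is assigned to its cheapest site among the open ones.
{North, South, East, West, Central}: Dover→East 4·9=36, Ashby→West 4·6=24, Milton→North 2·20=40, Irby→North 4·9=36, Orton→West 3·5=15, Sutton→West 2·24=48. Service 199; fixed 175; total 374.

Total cost: 374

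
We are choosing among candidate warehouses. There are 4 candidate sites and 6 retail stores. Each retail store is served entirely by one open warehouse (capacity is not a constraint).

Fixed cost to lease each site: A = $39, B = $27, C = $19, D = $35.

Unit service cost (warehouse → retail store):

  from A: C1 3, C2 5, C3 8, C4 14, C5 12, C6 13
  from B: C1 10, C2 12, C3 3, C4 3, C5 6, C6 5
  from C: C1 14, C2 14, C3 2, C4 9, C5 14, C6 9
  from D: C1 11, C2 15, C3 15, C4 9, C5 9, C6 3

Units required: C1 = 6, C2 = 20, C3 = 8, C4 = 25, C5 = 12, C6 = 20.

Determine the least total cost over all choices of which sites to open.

Minimum total cost: 450

For any fixed open set, each retail store goes to its cheapest open site; total = fixed + service.
{A, B, D}: C1→A 3·6=18, C2→A 5·20=100, C3→B 3·8=24, C4→B 3·25=75, C5→B 6·12=72, C6→D 3·20=60. Service 349; fixed 101; total 450.
{A, B}: C1→A 3·6=18, C2→A 5·20=100, C3→B 3·8=24, C4→B 3·25=75, C5→B 6·12=72, C6→B 5·20=100. Service 389; fixed 66; total 455.
{A, B, C, D}: service 341 + fixed 120 = 461
{C}: service 953 + fixed 19 = 972
No other subset beats 450.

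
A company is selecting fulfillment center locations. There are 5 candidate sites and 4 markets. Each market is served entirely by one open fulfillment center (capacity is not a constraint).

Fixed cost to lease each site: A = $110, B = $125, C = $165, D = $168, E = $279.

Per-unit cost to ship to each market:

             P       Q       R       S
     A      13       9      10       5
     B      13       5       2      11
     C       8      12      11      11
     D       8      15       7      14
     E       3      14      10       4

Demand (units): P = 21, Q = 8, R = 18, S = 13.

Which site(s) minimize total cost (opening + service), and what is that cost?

Open B and E; minimum total cost 595.

For any fixed open set, each market goes to its cheapest open site; total = fixed + service.
{B, E}: P→E 3·21=63, Q→B 5·8=40, R→B 2·18=36, S→E 4·13=52. Service 191; fixed 404; total 595.
{B}: P→B 13·21=273, Q→B 5·8=40, R→B 2·18=36, S→B 11·13=143. Service 492; fixed 125; total 617.
{A, B}: P→A 13·21=273, Q→B 5·8=40, R→B 2·18=36, S→A 5·13=65. Service 414; fixed 235; total 649.
{A, B, C, D, E}: service 191 + fixed 847 = 1038
No other subset beats 595.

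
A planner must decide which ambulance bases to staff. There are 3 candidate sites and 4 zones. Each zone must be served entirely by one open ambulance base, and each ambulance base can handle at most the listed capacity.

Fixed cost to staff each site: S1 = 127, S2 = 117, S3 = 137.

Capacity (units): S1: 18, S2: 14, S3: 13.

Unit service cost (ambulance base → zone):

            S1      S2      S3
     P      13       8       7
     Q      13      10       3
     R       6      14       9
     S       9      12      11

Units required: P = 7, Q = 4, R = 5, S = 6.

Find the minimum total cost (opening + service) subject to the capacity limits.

Open {S1, S3}: P→S3 7·7=49, Q→S3 3·4=12, R→S1 6·5=30, S→S1 9·6=54.
Loads: S1 carries 11/18, S3 carries 11/13. Service 145; fixed 264; total 409.
Next best feasible plan costs 424.

Minimum total cost: 409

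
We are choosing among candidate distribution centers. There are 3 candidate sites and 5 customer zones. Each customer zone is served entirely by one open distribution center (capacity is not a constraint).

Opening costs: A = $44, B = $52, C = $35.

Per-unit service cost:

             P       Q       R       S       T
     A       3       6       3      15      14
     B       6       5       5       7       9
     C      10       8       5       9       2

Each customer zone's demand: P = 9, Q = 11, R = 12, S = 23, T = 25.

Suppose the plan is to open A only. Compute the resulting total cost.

Total cost: 868

Each customer zone is assigned to its cheapest site among the open ones.
{A}: P→A 3·9=27, Q→A 6·11=66, R→A 3·12=36, S→A 15·23=345, T→A 14·25=350. Service 824; fixed 44; total 868.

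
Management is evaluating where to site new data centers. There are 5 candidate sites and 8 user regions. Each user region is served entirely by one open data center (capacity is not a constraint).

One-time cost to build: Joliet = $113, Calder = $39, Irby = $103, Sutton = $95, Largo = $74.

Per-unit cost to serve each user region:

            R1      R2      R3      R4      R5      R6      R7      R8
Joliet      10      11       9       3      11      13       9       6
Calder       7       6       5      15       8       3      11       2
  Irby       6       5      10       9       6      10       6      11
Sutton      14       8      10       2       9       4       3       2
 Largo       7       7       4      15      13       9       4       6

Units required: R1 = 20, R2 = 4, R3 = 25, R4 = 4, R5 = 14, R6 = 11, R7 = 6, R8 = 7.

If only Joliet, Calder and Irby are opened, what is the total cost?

Each user region is assigned to its cheapest site among the open ones.
{Joliet, Calder, Irby}: R1→Irby 6·20=120, R2→Irby 5·4=20, R3→Calder 5·25=125, R4→Joliet 3·4=12, R5→Irby 6·14=84, R6→Calder 3·11=33, R7→Irby 6·6=36, R8→Calder 2·7=14. Service 444; fixed 255; total 699.

Total cost: 699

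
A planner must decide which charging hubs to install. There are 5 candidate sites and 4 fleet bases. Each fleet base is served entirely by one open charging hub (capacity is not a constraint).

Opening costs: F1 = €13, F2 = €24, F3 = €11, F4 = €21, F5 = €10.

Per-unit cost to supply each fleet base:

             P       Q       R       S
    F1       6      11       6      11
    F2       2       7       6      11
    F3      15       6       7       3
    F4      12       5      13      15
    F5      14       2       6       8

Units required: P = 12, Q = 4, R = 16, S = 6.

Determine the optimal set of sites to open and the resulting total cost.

For any fixed open set, each fleet base goes to its cheapest open site; total = fixed + service.
{F2, F3, F5}: P→F2 2·12=24, Q→F5 2·4=8, R→F2 6·16=96, S→F3 3·6=18. Service 146; fixed 45; total 191.
{F2, F3}: service 162 + fixed 35 = 197
{F1, F2, F3, F5}: service 146 + fixed 58 = 204
{F1, F2, F3, F4, F5}: service 146 + fixed 79 = 225
No other subset beats 191.

Open F2, F3 and F5; minimum total cost 191.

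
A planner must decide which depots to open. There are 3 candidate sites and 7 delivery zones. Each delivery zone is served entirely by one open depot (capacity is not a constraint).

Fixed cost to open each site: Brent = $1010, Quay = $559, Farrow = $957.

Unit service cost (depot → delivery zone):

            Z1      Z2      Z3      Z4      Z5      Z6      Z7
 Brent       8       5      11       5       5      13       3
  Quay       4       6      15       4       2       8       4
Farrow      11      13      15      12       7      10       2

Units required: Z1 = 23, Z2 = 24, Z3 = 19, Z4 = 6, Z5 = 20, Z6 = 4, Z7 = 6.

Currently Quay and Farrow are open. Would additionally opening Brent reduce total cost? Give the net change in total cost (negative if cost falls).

Current service cost with {Quay, Farrow}: 629.
Adding Brent: each delivery zone re-picks its cheapest; new service cost 529, saving 100.
Extra fixed cost: 1010. Net change = 1010 − 100 = 910.
(Totals: 2145 → 3055.)

No — net change +910 (cost rises by 910).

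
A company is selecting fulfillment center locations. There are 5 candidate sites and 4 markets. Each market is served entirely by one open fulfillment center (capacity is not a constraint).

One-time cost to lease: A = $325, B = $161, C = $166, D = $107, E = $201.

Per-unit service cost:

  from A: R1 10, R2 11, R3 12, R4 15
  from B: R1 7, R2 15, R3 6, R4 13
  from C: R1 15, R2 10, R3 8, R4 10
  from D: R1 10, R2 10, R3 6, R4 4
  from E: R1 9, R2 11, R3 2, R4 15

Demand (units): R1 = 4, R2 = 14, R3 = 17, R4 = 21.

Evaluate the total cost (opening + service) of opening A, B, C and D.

Each market is assigned to its cheapest site among the open ones.
{A, B, C, D}: R1→B 7·4=28, R2→C 10·14=140, R3→B 6·17=102, R4→D 4·21=84. Service 354; fixed 759; total 1113.

Total cost: 1113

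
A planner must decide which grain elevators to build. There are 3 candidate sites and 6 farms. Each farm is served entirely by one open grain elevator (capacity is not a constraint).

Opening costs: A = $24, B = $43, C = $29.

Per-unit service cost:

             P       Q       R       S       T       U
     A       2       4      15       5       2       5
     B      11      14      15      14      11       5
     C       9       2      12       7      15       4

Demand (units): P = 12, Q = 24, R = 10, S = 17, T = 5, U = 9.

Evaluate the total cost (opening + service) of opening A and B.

Each farm is assigned to its cheapest site among the open ones.
{A, B}: P→A 2·12=24, Q→A 4·24=96, R→A 15·10=150, S→A 5·17=85, T→A 2·5=10, U→A 5·9=45. Service 410; fixed 67; total 477.

Total cost: 477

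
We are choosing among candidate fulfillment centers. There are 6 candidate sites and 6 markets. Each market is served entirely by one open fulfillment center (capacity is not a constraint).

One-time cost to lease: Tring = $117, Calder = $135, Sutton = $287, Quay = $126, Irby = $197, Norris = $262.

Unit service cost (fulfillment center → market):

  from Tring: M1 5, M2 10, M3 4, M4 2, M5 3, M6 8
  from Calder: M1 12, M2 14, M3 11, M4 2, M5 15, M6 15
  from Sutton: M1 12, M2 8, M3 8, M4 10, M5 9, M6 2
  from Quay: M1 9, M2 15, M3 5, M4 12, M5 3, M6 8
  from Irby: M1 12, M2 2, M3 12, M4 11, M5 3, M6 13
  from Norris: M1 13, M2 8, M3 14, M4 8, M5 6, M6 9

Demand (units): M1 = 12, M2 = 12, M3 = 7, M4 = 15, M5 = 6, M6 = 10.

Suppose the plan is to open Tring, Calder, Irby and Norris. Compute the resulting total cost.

Total cost: 951

Each market is assigned to its cheapest site among the open ones.
{Tring, Calder, Irby, Norris}: M1→Tring 5·12=60, M2→Irby 2·12=24, M3→Tring 4·7=28, M4→Tring 2·15=30, M5→Tring 3·6=18, M6→Tring 8·10=80. Service 240; fixed 711; total 951.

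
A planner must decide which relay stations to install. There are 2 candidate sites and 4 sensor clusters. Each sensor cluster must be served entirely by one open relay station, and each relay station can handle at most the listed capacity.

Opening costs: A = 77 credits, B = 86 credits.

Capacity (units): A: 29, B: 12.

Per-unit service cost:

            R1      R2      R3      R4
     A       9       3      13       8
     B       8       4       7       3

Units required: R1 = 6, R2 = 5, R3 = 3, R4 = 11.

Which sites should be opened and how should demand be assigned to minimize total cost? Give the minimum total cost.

Minimum total cost: 273

Open {A}: R1→A 9·6=54, R2→A 3·5=15, R3→A 13·3=39, R4→A 8·11=88.
Loads: A carries 25/29. Service 196; fixed 77; total 273.
Next best feasible plan costs 304.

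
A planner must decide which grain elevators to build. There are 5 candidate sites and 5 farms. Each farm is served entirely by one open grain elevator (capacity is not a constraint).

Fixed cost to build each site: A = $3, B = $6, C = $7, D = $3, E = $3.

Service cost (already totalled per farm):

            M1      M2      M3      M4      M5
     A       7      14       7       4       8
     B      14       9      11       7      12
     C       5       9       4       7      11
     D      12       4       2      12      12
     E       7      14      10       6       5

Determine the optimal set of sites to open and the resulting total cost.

For any fixed open set, each farm goes to its cheapest open site; total = fixed + service.
{D, E}: M1→E 7, M2→D 4, M3→D 2, M4→E 6, M5→E 5. Service 24; fixed 6; total 30.
{A, D}: service 25 + fixed 6 = 31
{A, D, E}: M1→A 7, M2→D 4, M3→D 2, M4→A 4, M5→E 5. Service 22; fixed 9; total 31.
{A, B, C, D, E}: M1→C 5, M2→D 4, M3→D 2, M4→A 4, M5→E 5. Service 20; fixed 22; total 42.
No other subset beats 30.

Open D and E; minimum total cost 30.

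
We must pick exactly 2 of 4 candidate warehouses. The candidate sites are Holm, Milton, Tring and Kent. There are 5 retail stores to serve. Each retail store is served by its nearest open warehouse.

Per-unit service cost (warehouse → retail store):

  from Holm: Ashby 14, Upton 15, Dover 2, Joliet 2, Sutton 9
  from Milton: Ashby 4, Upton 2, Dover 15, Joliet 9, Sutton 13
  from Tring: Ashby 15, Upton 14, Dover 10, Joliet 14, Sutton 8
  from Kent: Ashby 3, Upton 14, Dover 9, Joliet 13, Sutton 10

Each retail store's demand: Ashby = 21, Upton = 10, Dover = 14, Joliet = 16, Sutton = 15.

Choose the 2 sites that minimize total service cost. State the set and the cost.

With exactly 2 open, each retail store uses its cheapest among the chosen.
{Holm, Milton}: Ashby→Milton 4·21=84, Upton→Milton 2·10=20, Dover→Holm 2·14=28, Joliet→Holm 2·16=32, Sutton→Holm 9·15=135. Service cost 299.
{Holm, Kent}: service cost 398
{Milton, Kent}: service cost 503
Among all 6 size-2 choices, {Holm, Milton} is lowest.

Choose Holm and Milton; total service cost 299.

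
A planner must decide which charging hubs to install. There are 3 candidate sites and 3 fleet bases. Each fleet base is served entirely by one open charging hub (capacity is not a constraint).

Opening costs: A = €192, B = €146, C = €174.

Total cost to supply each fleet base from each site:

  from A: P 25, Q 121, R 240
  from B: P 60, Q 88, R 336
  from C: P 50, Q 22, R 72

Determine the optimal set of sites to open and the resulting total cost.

For any fixed open set, each fleet base goes to its cheapest open site; total = fixed + service.
{C}: P→C 50, Q→C 22, R→C 72. Service 144; fixed 174; total 318.
{B, C}: service 144 + fixed 320 = 464
{A, C}: P→A 25, Q→C 22, R→C 72. Service 119; fixed 366; total 485.
{A, B, C}: P→A 25, Q→C 22, R→C 72. Service 119; fixed 512; total 631.
(All 7 nonempty subsets were checked; C only is lowest.)

Open C only; minimum total cost 318.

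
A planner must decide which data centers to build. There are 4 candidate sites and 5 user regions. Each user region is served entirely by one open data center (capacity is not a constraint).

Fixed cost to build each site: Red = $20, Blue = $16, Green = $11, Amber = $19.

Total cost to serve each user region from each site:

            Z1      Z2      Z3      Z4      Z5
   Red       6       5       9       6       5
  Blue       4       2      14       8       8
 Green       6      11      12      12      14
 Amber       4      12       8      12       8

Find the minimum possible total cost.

For any fixed open set, each user region goes to its cheapest open site; total = fixed + service.
{Red}: Z1→Red 6, Z2→Red 5, Z3→Red 9, Z4→Red 6, Z5→Red 5. Service 31; fixed 20; total 51.
{Blue}: service 36 + fixed 16 = 52
{Blue, Green}: Z1→Blue 4, Z2→Blue 2, Z3→Green 12, Z4→Blue 8, Z5→Blue 8. Service 34; fixed 27; total 61.
{Red, Blue, Green, Amber}: Z1→Blue 4, Z2→Blue 2, Z3→Amber 8, Z4→Red 6, Z5→Red 5. Service 25; fixed 66; total 91.
No other subset beats 51.

Minimum total cost: 51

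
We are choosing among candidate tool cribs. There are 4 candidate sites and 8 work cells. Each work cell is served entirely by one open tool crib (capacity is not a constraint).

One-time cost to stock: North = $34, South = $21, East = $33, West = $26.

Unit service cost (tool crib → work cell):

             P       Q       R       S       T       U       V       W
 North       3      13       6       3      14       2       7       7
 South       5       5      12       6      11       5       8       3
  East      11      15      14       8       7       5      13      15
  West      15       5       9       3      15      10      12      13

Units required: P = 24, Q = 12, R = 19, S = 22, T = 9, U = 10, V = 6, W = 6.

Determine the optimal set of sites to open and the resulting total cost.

For any fixed open set, each work cell goes to its cheapest open site; total = fixed + service.
{North, South, East}: P→North 3·24=72, Q→South 5·12=60, R→North 6·19=114, S→North 3·22=66, T→East 7·9=63, U→North 2·10=20, V→North 7·6=42, W→South 3·6=18. Service 455; fixed 88; total 543.
{North, South}: service 491 + fixed 55 = 546
{North, South, East, West}: service 455 + fixed 114 = 569
{South}: P→South 5·24=120, Q→South 5·12=60, R→South 12·19=228, S→South 6·22=132, T→South 11·9=99, U→South 5·10=50, V→South 8·6=48, W→South 3·6=18. Service 755; fixed 21; total 776.
No other subset beats 543.

Open North, South and East; minimum total cost 543.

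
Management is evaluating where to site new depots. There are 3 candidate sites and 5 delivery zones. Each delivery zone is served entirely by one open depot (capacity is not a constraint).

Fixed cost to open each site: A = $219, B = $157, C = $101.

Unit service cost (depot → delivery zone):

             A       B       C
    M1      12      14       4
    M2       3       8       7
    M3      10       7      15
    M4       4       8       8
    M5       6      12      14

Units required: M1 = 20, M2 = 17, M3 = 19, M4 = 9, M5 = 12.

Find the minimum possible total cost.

For any fixed open set, each delivery zone goes to its cheapest open site; total = fixed + service.
{A, C}: M1→C 4·20=80, M2→A 3·17=51, M3→A 10·19=190, M4→A 4·9=36, M5→A 6·12=72. Service 429; fixed 320; total 749.
{B, C}: service 548 + fixed 258 = 806
{A}: service 589 + fixed 219 = 808
{A, B, C}: service 372 + fixed 477 = 849
No other subset beats 749.

Minimum total cost: 749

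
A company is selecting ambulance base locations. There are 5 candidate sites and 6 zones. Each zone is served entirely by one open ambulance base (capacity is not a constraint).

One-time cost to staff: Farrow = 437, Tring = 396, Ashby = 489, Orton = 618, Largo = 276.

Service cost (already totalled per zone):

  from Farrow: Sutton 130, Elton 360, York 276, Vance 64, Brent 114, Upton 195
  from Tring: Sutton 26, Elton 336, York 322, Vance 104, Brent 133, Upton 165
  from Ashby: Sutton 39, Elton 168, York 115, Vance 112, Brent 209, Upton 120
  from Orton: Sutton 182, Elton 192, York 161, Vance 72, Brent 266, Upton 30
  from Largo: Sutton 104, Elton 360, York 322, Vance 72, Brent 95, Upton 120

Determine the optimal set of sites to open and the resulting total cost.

Open Ashby only; minimum total cost 1252.

For any fixed open set, each zone goes to its cheapest open site; total = fixed + service.
{Ashby}: Sutton→Ashby 39, Elton→Ashby 168, York→Ashby 115, Vance→Ashby 112, Brent→Ashby 209, Upton→Ashby 120. Service 763; fixed 489; total 1252.
{Largo}: Sutton→Largo 104, Elton→Largo 360, York→Largo 322, Vance→Largo 72, Brent→Largo 95, Upton→Largo 120. Service 1073; fixed 276; total 1349.
{Ashby, Largo}: Sutton→Ashby 39, Elton→Ashby 168, York→Ashby 115, Vance→Largo 72, Brent→Largo 95, Upton→Ashby 120. Service 609; fixed 765; total 1374.
{Farrow, Tring, Ashby, Orton, Largo}: Sutton→Tring 26, Elton→Ashby 168, York→Ashby 115, Vance→Farrow 64, Brent→Largo 95, Upton→Orton 30. Service 498; fixed 2216; total 2714.
No other subset beats 1252.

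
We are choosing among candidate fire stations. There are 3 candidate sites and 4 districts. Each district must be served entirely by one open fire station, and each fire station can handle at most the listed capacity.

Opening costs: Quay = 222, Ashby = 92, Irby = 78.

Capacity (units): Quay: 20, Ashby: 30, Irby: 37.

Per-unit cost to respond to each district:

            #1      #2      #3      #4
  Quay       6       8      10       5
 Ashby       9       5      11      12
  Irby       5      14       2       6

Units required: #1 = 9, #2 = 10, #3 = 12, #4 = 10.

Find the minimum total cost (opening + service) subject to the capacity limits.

Open {Ashby, Irby}: #1→Irby 5·9=45, #2→Ashby 5·10=50, #3→Irby 2·12=24, #4→Irby 6·10=60.
Loads: Ashby carries 10/30, Irby carries 31/37. Service 179; fixed 170; total 349.
Next best feasible plan costs 385.

Minimum total cost: 349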